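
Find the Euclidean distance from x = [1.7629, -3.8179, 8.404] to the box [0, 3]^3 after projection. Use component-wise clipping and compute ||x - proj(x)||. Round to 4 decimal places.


Project each component onto [0, 3].
clip(1.7629) = 1.7629, clip(-3.8179) = 0.0, clip(8.404) = 3.0
Projection = [1.7629, 0.0, 3.0]
Squared diffs: [0.0, 14.5764, 29.2032]
Distance = sqrt(43.7796) = 6.6166


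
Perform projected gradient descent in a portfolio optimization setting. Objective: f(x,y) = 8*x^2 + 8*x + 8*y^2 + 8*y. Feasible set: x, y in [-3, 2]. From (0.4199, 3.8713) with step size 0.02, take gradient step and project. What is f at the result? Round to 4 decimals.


Step 1: Compute gradient at (0.4199, 3.8713).
grad_x = 2*8*0.4199 + 8 = 14.7184
grad_y = 2*8*3.8713 + 8 = 69.9408
Step 2: Gradient step.
x_raw = 0.4199 - 0.02*14.7184 = 0.1255
y_raw = 3.8713 - 0.02*69.9408 = 2.4725
Step 3: Project onto [-3, 2].
x_proj = clip(0.1255) = 0.1255
y_proj = clip(2.4725) = 2.0
Step 4: Evaluate f.
f(0.1255, 2.0) = 49.1303


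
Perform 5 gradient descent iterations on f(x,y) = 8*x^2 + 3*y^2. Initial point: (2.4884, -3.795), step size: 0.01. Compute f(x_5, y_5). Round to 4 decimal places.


Gradient descent on f(x,y) = 8*x^2 + 3*y^2.
Starting point: (2.4884, -3.795), alpha = 0.01
Step 1: grad_x = 2*8*2.4884 = 39.8144, grad_y = 2*3*-3.795 = -22.77
  x_1 = 2.4884 - 0.01*39.8144 = 2.0903
  y_1 = -3.795 - 0.01*-22.77 = -3.5673
Step 2: grad_x = 2*8*2.0903 = 33.4441, grad_y = 2*3*-3.5673 = -21.4038
  x_2 = 2.0903 - 0.01*33.4441 = 1.7558
  y_2 = -3.5673 - 0.01*-21.4038 = -3.3533
Step 3: grad_x = 2*8*1.7558 = 28.093, grad_y = 2*3*-3.3533 = -20.1196
  x_3 = 1.7558 - 0.01*28.093 = 1.4749
  y_3 = -3.3533 - 0.01*-20.1196 = -3.1521
Step 4: grad_x = 2*8*1.4749 = 23.5982, grad_y = 2*3*-3.1521 = -18.9124
  x_4 = 1.4749 - 0.01*23.5982 = 1.2389
  y_4 = -3.1521 - 0.01*-18.9124 = -2.9629
Step 5: grad_x = 2*8*1.2389 = 19.8224, grad_y = 2*3*-2.9629 = -17.7777
  x_5 = 1.2389 - 0.01*19.8224 = 1.0407
  y_5 = -2.9629 - 0.01*-17.7777 = -2.7852
f(1.0407, -2.7852) = 8*1.0407^2 + 3*(-2.7852)^2 = 31.9355


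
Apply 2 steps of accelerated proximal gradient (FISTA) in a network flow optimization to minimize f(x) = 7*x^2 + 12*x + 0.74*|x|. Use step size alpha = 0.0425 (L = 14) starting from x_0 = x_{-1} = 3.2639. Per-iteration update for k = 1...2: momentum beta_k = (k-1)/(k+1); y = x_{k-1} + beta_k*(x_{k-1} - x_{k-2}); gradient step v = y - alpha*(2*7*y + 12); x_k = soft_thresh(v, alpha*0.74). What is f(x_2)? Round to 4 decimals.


FISTA on f(x) = 7*x^2 + 12*x + 0.74*|x|
L = 14, alpha = 0.0425
Iteration 1: beta = 0.0, y = 3.2639 + 0.0*(3.2639 - 3.2639) = 3.2639
  grad(y) = 57.6946, v = y - alpha*grad = 0.8119
  prox(v) = soft_thresh(0.8119, 0.0315) = 0.7804
Iteration 2: beta = 0.3333, y = 0.7804 + 0.3333*(0.7804 - 3.2639) = -0.0474
  grad(y) = 11.3365, v = y - alpha*grad = -0.5292
  prox(v) = soft_thresh(-0.5292, 0.0315) = -0.4977
f(x_2) = 7*(-0.4977)^2 + 12*(-0.4977) + 0.74*|-0.4977| = -3.8704


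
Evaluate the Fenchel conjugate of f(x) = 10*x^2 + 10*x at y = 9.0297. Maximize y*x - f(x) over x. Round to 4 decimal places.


f*(y) = sup_x {y*x - a*x^2 - b*x} = sup_x {(y-b)*x - a*x^2}
FOC: (y - b) - 2a*x = 0 => x* = (y - b)/(2a)
x* = (9.0297 - 10)/(2*10) = -0.0485
f*(9.0297) = (y-b)^2/(4a) = (9.0297 - 10)^2/(4*10)
= 0.9415/40 = 0.0235


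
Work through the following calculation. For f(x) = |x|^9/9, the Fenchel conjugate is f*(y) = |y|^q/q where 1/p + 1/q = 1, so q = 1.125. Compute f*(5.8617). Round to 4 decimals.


The conjugate exponent q satisfies 1/p + 1/q = 1.
p = 9, so q = 9/(9 - 1) = 1.125
|y|^q = 5.8617^1.125 = 7.3118
f*(5.8617) = 7.3118 / 1.125 = 6.4994


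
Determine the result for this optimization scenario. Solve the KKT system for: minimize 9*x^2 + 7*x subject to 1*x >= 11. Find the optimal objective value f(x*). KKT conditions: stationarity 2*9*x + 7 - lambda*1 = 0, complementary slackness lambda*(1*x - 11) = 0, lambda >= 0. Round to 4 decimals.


Step 1: Try lambda = 0 (constraint inactive).
x_unc = -7/(2*9) = -0.3889
Check: 1*-0.3889 = -0.3889 < 11 -- violated!
Step 2: Constraint must be active: 1*x = 11
x* = 11/1 = 11.0
lambda = (2*9*11.0 + 7)/1 = 205.0
Step 3: Compute optimal value.
f(x*) = 9*11.0^2 + 7*11.0 = 1166.0


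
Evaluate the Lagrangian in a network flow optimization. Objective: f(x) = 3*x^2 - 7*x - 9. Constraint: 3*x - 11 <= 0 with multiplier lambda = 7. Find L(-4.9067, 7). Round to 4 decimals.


Step 1: Evaluate f(x).
f(-4.9067) = 3*(-4.9067)^2 - 7*(-4.9067) - 9 = 97.574
Step 2: Evaluate g(x).
g(-4.9067) = 3*-4.9067 - 11 = -25.7201
Step 3: Compute Lagrangian.
L = 97.574 + 7*-25.7201 = -82.4667


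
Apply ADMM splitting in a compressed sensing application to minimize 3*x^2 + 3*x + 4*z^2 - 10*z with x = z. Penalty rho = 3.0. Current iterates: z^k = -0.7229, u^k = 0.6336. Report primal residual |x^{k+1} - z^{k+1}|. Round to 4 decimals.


ADMM iteration with rho = 3.0, z^k = -0.7229, u^k = 0.6336
Step 1: x-update.
Minimize 3*x^2 + 3*x + (3.0/2)*(x + 0.7229 + 0.6336)^2
FOC: (2*3 + 3.0)*x = -3 + 3.0*(-0.7229 - 0.6336)
x^{k+1} = -0.7855
Step 2: z-update.
Minimize 4*z^2 - 10*z + (3.0/2)*(-0.7855 - z + 0.6336)^2
FOC: (2*4 + 3.0)*z = 10 + 3.0*(-0.7855 + 0.6336)
z^{k+1} = 0.8677
Step 3: u-update.
u^{k+1} = 0.6336 - 0.7855 - 0.8677 = -1.0196
Step 4: Primal residual = |-0.7855 - 0.8677| = 1.6532


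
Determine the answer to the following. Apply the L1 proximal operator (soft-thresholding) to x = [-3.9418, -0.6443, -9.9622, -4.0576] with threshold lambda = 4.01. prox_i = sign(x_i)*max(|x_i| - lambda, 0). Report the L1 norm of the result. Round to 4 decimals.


Soft-thresholding with lambda = 4.01:
prox(-3.9418) = sign(-3.9418)*max(|-3.9418| - 4.01, 0) = 0.0
prox(-0.6443) = sign(-0.6443)*max(|-0.6443| - 4.01, 0) = 0.0
prox(-9.9622) = sign(-9.9622)*max(|-9.9622| - 4.01, 0) = -5.9522
prox(-4.0576) = sign(-4.0576)*max(|-4.0576| - 4.01, 0) = -0.0476
prox(x) = [0.0, 0.0, -5.9522, -0.0476]
||prox(x)||_1 = 0.0 + 0.0 + 5.9522 + 0.0476 = 5.9998


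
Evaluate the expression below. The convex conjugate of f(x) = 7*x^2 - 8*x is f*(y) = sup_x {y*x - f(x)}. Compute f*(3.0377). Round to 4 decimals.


f*(y) = sup_x {y*x - a*x^2 - b*x} = sup_x {(y-b)*x - a*x^2}
FOC: (y - b) - 2a*x = 0 => x* = (y - b)/(2a)
x* = (3.0377 + 8)/(2*7) = 0.7884
f*(3.0377) = (y-b)^2/(4a) = (3.0377 + 8)^2/(4*7)
= 121.8308/28 = 4.3511


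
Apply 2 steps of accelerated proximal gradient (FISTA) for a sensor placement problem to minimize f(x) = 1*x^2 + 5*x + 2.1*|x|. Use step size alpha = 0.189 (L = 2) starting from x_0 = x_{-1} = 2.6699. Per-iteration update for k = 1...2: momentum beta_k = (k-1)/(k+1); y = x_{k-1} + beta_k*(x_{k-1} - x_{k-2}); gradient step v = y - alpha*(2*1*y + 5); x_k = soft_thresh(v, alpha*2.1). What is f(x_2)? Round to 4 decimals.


FISTA on f(x) = 1*x^2 + 5*x + 2.1*|x|
L = 2, alpha = 0.189
Iteration 1: beta = 0.0, y = 2.6699 + 0.0*(2.6699 - 2.6699) = 2.6699
  grad(y) = 10.3398, v = y - alpha*grad = 0.7157
  prox(v) = soft_thresh(0.7157, 0.3969) = 0.3188
Iteration 2: beta = 0.3333, y = 0.3188 + 0.3333*(0.3188 - 2.6699) = -0.4649
  grad(y) = 4.0701, v = y - alpha*grad = -1.2342
  prox(v) = soft_thresh(-1.2342, 0.3969) = -0.8373
f(x_2) = 1*(-0.8373)^2 + 5*(-0.8373) + 2.1*|-0.8373| = -1.7271


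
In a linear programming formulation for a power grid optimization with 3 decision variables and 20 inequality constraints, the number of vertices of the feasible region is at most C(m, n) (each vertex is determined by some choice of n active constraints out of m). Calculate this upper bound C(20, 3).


Each vertex corresponds to some choice of n active constraints out of m, so the number of vertices is at most C(m, n) = m! / (n!(m-n)!).
m = 20, n = 3
Numerator: 20 * 19 * 18
Denominator: 3! = 6
C(20, 3) = 1140


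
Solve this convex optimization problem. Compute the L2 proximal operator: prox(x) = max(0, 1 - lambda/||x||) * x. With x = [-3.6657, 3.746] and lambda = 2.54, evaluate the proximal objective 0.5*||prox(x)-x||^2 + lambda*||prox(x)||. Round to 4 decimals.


Step 1: Compute ||x||.
||x|| = 5.2412
Step 2: Compute scaling factor.
scale = max(0, 1 - 2.54/5.2412) = 0.5154
Step 3: prox(x) = [-1.8892, 1.9306]
||prox(x)|| = 2.7012
Step 4: Proximal objective.
0.5*||prox-x||^2 = 3.2258
lambda*||prox|| = 6.861
Total = 10.0868


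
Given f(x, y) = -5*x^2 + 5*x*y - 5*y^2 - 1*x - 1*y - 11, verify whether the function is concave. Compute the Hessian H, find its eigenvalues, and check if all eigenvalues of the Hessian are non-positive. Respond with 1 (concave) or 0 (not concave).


The Hessian of f(x,y) = -5*x^2 + 5*x*y - 5*y^2 - 1*x - 1*y - 11 is:
H = [[-10, 5], [5, -10]]
Trace = -10 - 10 = -20
Determinant = -10*-10 - (5)^2 = 75
Discriminant = (-20)^2 - 4*75 = 100.0
Eigenvalues: lambda_1 = -15.0, lambda_2 = -5.0
The function is concave.

1


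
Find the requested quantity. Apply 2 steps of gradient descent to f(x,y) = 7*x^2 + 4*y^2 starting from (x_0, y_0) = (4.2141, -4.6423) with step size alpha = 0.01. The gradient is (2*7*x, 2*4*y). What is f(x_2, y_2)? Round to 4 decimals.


Gradient descent on f(x,y) = 7*x^2 + 4*y^2.
Starting point: (4.2141, -4.6423), alpha = 0.01
Step 1: grad_x = 2*7*4.2141 = 58.9974, grad_y = 2*4*-4.6423 = -37.1384
  x_1 = 4.2141 - 0.01*58.9974 = 3.6241
  y_1 = -4.6423 - 0.01*-37.1384 = -4.2709
Step 2: grad_x = 2*7*3.6241 = 50.7378, grad_y = 2*4*-4.2709 = -34.1673
  x_2 = 3.6241 - 0.01*50.7378 = 3.1167
  y_2 = -4.2709 - 0.01*-34.1673 = -3.9292
f(3.1167, -3.9292) = 7*3.1167^2 + 4*(-3.9292)^2 = 129.7546


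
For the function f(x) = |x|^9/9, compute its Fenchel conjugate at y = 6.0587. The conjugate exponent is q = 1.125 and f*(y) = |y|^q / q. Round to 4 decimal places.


The conjugate exponent q satisfies 1/p + 1/q = 1.
p = 9, so q = 9/(9 - 1) = 1.125
|y|^q = 6.0587^1.125 = 7.5889
f*(6.0587) = 7.5889 / 1.125 = 6.7457


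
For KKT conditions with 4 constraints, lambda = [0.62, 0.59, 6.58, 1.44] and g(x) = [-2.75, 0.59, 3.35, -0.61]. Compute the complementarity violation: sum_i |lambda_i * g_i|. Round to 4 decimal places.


KKT complementary slackness check:
lambda_1 * g_1 = 0.62 * -2.75 = -1.705
lambda_2 * g_2 = 0.59 * 0.59 = 0.3481
lambda_3 * g_3 = 6.58 * 3.35 = 22.043
lambda_4 * g_4 = 1.44 * -0.61 = -0.8784
Total violation = 1.705 + 0.3481 + 22.043 + 0.8784 = 24.9745


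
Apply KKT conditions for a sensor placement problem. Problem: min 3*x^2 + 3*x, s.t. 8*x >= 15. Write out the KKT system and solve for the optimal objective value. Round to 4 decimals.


Step 1: Try lambda = 0 (constraint inactive).
x_unc = -3/(2*3) = -0.5
Check: 8*-0.5 = -4.0 < 15 -- violated!
Step 2: Constraint must be active: 8*x = 15
x* = 15/8 = 1.875
lambda = (2*3*1.875 + 3)/8 = 1.7813
Step 3: Compute optimal value.
f(x*) = 3*1.875^2 + 3*1.875 = 16.1719


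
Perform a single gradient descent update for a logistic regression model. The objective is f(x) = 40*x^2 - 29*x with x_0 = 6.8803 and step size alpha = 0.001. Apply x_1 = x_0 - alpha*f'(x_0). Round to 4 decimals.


We compute the gradient at x_0 and apply the update.
f'(x) = 80*x - 29
f'(6.8803) = 80*6.8803 - 29 = 521.424
x_1 = 6.8803 - 0.001*521.424 = 6.3589


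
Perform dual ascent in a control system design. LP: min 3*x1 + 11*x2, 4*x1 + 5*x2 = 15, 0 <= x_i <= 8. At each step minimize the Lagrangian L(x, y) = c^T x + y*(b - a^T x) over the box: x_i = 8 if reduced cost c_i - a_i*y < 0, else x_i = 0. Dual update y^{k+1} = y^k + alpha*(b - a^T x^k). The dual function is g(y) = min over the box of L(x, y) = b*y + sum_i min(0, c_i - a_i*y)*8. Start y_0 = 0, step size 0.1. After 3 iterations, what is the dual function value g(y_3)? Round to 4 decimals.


Dual ascent for LP: min 3*x1 + 11*x2, 4*x1 + 5*x2 = 15, 0 <= x_i <= 8
Step 1: y^k = 0.0, reduced costs: (3.0, 11.0)
  x^k = (0.0, 0.0), subgradient = b - a^T x = 15.0
  y^{k+1} = 0.0 + 0.1*15.0 = 1.5
Step 2: y^k = 1.5, reduced costs: (-3.0, 3.5)
  x^k = (8.0, 0.0), subgradient = b - a^T x = -17.0
  y^{k+1} = 1.5 + 0.1*-17.0 = -0.2
Step 3: y^k = -0.2, reduced costs: (3.8, 12.0)
  x^k = (0.0, 0.0), subgradient = b - a^T x = 15.0
  y^{k+1} = -0.2 + 0.1*15.0 = 1.3
Dual objective at y_3 = 1.3: reduced costs (-2.2, 4.5), box minimizer x = (8.0, 0.0)
g(y_3) = b*y + (c1 - a1*y)*x1 + (c2 - a2*y)*x2 = 15*1.3 + (-2.2)*8.0 + 4.5*0.0 = 19.5 - 17.6 + 0.0 = 1.9


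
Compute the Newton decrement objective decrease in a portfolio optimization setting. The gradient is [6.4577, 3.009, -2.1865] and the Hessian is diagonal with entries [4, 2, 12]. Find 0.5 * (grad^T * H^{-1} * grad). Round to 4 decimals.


Step 1: H is diagonal, so H^(-1) * g = [1.6144, 1.5045, -0.1822].
Step 2: g^T H^(-1) g = sum_i g_i^2 / H_ii
  = (6.4577)^2/4 + (3.009)^2/2 + (-2.1865)^2/12
  = 10.4255 + 4.527 + 0.3984 = 15.3509
Step 3: Objective decrease = 0.5 * g^T H^(-1) g = 7.6755


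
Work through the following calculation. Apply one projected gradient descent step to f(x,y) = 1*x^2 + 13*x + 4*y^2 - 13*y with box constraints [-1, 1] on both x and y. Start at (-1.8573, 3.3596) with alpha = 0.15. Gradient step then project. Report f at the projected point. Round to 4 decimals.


Step 1: Compute gradient at (-1.8573, 3.3596).
grad_x = 2*1*-1.8573 + 13 = 9.2854
grad_y = 2*4*3.3596 - 13 = 13.8768
Step 2: Gradient step.
x_raw = -1.8573 - 0.15*9.2854 = -3.2501
y_raw = 3.3596 - 0.15*13.8768 = 1.2781
Step 3: Project onto [-1, 1].
x_proj = clip(-3.2501) = -1.0
y_proj = clip(1.2781) = 1.0
Step 4: Evaluate f.
f(-1.0, 1.0) = -21.0


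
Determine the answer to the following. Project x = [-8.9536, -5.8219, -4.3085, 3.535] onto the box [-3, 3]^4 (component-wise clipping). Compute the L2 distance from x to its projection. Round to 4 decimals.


Project each component onto [-3, 3].
clip(-8.9536) = -3.0, clip(-5.8219) = -3.0, clip(-4.3085) = -3.0, clip(3.535) = 3.0
Projection = [-3.0, -3.0, -3.0, 3.0]
Squared diffs: [35.4454, 7.9631, 1.7122, 0.2862]
Distance = sqrt(45.4069) = 6.7385


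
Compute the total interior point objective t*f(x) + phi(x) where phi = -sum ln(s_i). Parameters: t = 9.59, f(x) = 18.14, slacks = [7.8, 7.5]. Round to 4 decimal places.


Step 1: Compute log-barrier.
ln values: [2.0541, 2.0149]
phi = -(2.0541 + 2.0149) = -4.069
Step 2: Compute augmented objective.
t*f(x) = 9.59*18.14 = 173.9626
Total = 173.9626 - 4.069 = 169.8936


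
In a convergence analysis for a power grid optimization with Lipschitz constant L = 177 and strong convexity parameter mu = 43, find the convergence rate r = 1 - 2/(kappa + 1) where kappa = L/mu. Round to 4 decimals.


Step 1: Compute the condition number.
kappa = L/mu = 177/43 = 4.1163
Step 2: Compute the convergence rate.
r = 1 - 2/(kappa + 1) = 1 - 2*mu/(L + mu) = (L - mu)/(L + mu) = 134/220 = 0.6091


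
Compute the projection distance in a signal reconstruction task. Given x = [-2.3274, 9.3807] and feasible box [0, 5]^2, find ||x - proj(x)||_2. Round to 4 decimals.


Project each component onto [0, 5].
clip(-2.3274) = 0.0, clip(9.3807) = 5.0
Projection = [0.0, 5.0]
Squared diffs: [5.4168, 19.1905]
Distance = sqrt(24.6073) = 4.9606


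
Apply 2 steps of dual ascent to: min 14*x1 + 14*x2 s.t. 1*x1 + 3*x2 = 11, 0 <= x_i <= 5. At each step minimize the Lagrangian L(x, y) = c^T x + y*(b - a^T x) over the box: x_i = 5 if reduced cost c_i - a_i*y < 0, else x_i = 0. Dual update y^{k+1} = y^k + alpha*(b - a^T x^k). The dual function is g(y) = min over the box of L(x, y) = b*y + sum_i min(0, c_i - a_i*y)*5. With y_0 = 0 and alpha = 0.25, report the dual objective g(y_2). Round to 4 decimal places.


Dual ascent for LP: min 14*x1 + 14*x2, 1*x1 + 3*x2 = 11, 0 <= x_i <= 5
Step 1: y^k = 0.0, reduced costs: (14.0, 14.0)
  x^k = (0.0, 0.0), subgradient = b - a^T x = 11.0
  y^{k+1} = 0.0 + 0.25*11.0 = 2.75
Step 2: y^k = 2.75, reduced costs: (11.25, 5.75)
  x^k = (0.0, 0.0), subgradient = b - a^T x = 11.0
  y^{k+1} = 2.75 + 0.25*11.0 = 5.5
Dual objective at y_2 = 5.5: reduced costs (8.5, -2.5), box minimizer x = (0.0, 5.0)
g(y_2) = b*y + (c1 - a1*y)*x1 + (c2 - a2*y)*x2 = 11*5.5 + 8.5*0.0 + (-2.5)*5.0 = 60.5 + 0.0 - 12.5 = 48.0


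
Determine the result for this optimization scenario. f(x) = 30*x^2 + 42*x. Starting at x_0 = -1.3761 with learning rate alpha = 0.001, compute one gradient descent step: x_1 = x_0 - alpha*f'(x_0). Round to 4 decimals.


We compute the gradient at x_0 and apply the update.
f'(x) = 60*x + 42
f'(-1.3761) = 60*-1.3761 + 42 = -40.566
x_1 = -1.3761 - 0.001*-40.566 = -1.3355


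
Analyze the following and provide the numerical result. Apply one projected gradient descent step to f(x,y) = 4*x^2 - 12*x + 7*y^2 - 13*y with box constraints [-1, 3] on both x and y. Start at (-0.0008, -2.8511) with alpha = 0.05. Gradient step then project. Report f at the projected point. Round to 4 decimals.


Step 1: Compute gradient at (-0.0008, -2.8511).
grad_x = 2*4*-0.0008 - 12 = -12.0064
grad_y = 2*7*-2.8511 - 13 = -52.9154
Step 2: Gradient step.
x_raw = -0.0008 - 0.05*-12.0064 = 0.5995
y_raw = -2.8511 - 0.05*-52.9154 = -0.2053
Step 3: Project onto [-1, 3].
x_proj = clip(0.5995) = 0.5995
y_proj = clip(-0.2053) = -0.2053
Step 4: Evaluate f.
f(0.5995, -0.2053) = -2.7921


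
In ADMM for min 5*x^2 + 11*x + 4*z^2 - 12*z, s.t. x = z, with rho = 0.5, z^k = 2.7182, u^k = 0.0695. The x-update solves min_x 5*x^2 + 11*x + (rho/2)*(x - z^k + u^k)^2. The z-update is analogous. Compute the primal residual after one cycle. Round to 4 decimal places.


ADMM iteration with rho = 0.5, z^k = 2.7182, u^k = 0.0695
Step 1: x-update.
Minimize 5*x^2 + 11*x + (0.5/2)*(x - 2.7182 + 0.0695)^2
FOC: (2*5 + 0.5)*x = -11 + 0.5*(2.7182 - 0.0695)
x^{k+1} = -0.9215
Step 2: z-update.
Minimize 4*z^2 - 12*z + (0.5/2)*(-0.9215 - z + 0.0695)^2
FOC: (2*4 + 0.5)*z = 12 + 0.5*(-0.9215 + 0.0695)
z^{k+1} = 1.3616
Step 3: u-update.
u^{k+1} = 0.0695 - 0.9215 - 1.3616 = -2.2136
Step 4: Primal residual = |-0.9215 - 1.3616| = 2.2831


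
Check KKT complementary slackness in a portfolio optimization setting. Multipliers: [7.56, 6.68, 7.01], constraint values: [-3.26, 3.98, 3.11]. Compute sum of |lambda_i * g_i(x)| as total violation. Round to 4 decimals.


KKT complementary slackness check:
lambda_1 * g_1 = 7.56 * -3.26 = -24.6456
lambda_2 * g_2 = 6.68 * 3.98 = 26.5864
lambda_3 * g_3 = 7.01 * 3.11 = 21.8011
Total violation = 24.6456 + 26.5864 + 21.8011 = 73.0331


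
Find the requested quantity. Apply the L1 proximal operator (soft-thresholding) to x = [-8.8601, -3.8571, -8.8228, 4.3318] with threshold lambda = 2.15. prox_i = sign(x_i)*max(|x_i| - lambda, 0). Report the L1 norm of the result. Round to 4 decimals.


Soft-thresholding with lambda = 2.15:
prox(-8.8601) = sign(-8.8601)*max(|-8.8601| - 2.15, 0) = -6.7101
prox(-3.8571) = sign(-3.8571)*max(|-3.8571| - 2.15, 0) = -1.7071
prox(-8.8228) = sign(-8.8228)*max(|-8.8228| - 2.15, 0) = -6.6728
prox(4.3318) = sign(4.3318)*max(|4.3318| - 2.15, 0) = 2.1818
prox(x) = [-6.7101, -1.7071, -6.6728, 2.1818]
||prox(x)||_1 = 6.7101 + 1.7071 + 6.6728 + 2.1818 = 17.2718


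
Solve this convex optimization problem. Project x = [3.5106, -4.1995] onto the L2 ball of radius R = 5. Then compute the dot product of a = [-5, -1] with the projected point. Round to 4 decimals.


Step 1: Compute ||x|| (intermediates to 6 decimals).
||x|| = sqrt(3.5106^2 + (-4.1995)^2) = 5.473583
Step 2: Project.
Since ||x|| > R, scale = R/||x|| = 5/5.473583 = 0.913478, proj(x) = scale * x
proj(x) = [3.206856, -3.836151]
Step 3: Dot product.
a^T * proj(x) = -5*3.206856 - 1*(-3.836151) = -12.1981


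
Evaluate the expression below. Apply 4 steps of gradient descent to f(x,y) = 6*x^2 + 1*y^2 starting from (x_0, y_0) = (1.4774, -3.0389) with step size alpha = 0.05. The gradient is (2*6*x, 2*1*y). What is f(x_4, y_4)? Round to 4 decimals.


Gradient descent on f(x,y) = 6*x^2 + 1*y^2.
Starting point: (1.4774, -3.0389), alpha = 0.05
Step 1: grad_x = 2*6*1.4774 = 17.7288, grad_y = 2*1*-3.0389 = -6.0778
  x_1 = 1.4774 - 0.05*17.7288 = 0.591
  y_1 = -3.0389 - 0.05*-6.0778 = -2.735
Step 2: grad_x = 2*6*0.591 = 7.0915, grad_y = 2*1*-2.735 = -5.47
  x_2 = 0.591 - 0.05*7.0915 = 0.2364
  y_2 = -2.735 - 0.05*-5.47 = -2.4615
Step 3: grad_x = 2*6*0.2364 = 2.8366, grad_y = 2*1*-2.4615 = -4.923
  x_3 = 0.2364 - 0.05*2.8366 = 0.0946
  y_3 = -2.4615 - 0.05*-4.923 = -2.2154
Step 4: grad_x = 2*6*0.0946 = 1.1346, grad_y = 2*1*-2.2154 = -4.4307
  x_4 = 0.0946 - 0.05*1.1346 = 0.0378
  y_4 = -2.2154 - 0.05*-4.4307 = -1.9938
f(0.0378, -1.9938) = 6*0.0378^2 + 1*(-1.9938)^2 = 3.9839


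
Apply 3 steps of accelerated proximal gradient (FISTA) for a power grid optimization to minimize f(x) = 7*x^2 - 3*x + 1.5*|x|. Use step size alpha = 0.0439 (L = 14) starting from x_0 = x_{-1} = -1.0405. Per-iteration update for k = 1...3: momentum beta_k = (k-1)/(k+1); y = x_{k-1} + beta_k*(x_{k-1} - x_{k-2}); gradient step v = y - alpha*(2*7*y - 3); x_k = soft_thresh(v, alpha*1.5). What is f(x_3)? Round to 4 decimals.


FISTA on f(x) = 7*x^2 - 3*x + 1.5*|x|
L = 14, alpha = 0.0439
Iteration 1: beta = 0.0, y = -1.0405 + 0.0*(-1.0405 + 1.0405) = -1.0405
  grad(y) = -17.567, v = y - alpha*grad = -0.2693
  prox(v) = soft_thresh(-0.2693, 0.0659) = -0.2035
Iteration 2: beta = 0.3333, y = -0.2035 + 0.3333*(-0.2035 + 1.0405) = 0.0756
  grad(y) = -1.9422, v = y - alpha*grad = 0.1608
  prox(v) = soft_thresh(0.1608, 0.0659) = 0.095
Iteration 3: beta = 0.5, y = 0.095 + 0.5*(0.095 + 0.2035) = 0.2442
  grad(y) = 0.4186, v = y - alpha*grad = 0.2258
  prox(v) = soft_thresh(0.2258, 0.0659) = 0.16
f(x_3) = 7*0.16^2 - 3*0.16 + 1.5*|0.16| = -0.0608


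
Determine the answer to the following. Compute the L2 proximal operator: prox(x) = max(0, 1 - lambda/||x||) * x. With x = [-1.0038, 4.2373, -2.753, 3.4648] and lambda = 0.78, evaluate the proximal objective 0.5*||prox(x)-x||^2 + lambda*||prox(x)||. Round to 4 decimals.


Step 1: Compute ||x||.
||x|| = 6.2086
Step 2: Compute scaling factor.
scale = max(0, 1 - 0.78/6.2086) = 0.8744
Step 3: prox(x) = [-0.8777, 3.705, -2.4071, 3.0295]
||prox(x)|| = 5.4286
Step 4: Proximal objective.
0.5*||prox-x||^2 = 0.3042
lambda*||prox|| = 4.2343
Total = 4.5385


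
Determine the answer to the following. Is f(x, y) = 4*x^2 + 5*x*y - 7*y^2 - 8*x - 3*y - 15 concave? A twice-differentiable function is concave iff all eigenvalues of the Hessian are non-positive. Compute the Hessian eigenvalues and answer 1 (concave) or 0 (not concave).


The Hessian of f(x,y) = 4*x^2 + 5*x*y - 7*y^2 - 8*x - 3*y - 15 is:
H = [[8, 5], [5, -14]]
Trace = 8 - 14 = -6
Determinant = 8*-14 - (5)^2 = -137
Discriminant = (-6)^2 - 4*-137 = 584.0
Eigenvalues: lambda_1 = -15.083, lambda_2 = 9.083
The function is not concave.

0


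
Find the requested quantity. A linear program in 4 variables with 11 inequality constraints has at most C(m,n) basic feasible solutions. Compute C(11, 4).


Each vertex corresponds to some choice of n active constraints out of m, so the number of vertices is at most C(m, n) = m! / (n!(m-n)!).
m = 11, n = 4
Numerator: 11 * 10 * 9 * 8
Denominator: 4! = 24
C(11, 4) = 330


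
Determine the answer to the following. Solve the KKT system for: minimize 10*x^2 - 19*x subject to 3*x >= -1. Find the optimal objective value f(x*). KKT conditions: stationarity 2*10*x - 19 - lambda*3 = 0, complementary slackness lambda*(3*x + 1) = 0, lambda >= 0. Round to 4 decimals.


Step 1: Try lambda = 0 (constraint inactive).
Stationarity: 2*10*x - 19 = 0
x* = 19/(2*10) = 0.95
Check constraint: 3*0.95 = 2.85 >= -1 -- satisfied.
Step 2: Compute optimal value.
f(x*) = 10*0.95^2 - 19*0.95 = -9.025


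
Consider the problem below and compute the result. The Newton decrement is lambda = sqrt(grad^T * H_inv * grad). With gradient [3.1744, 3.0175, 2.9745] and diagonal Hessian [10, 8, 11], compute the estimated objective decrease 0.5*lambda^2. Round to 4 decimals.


Step 1: H is diagonal, so H^(-1) * g = [0.3174, 0.3772, 0.2704].
Step 2: g^T H^(-1) g = sum_i g_i^2 / H_ii
  = (3.1744)^2/10 + (3.0175)^2/8 + (2.9745)^2/11
  = 1.0077 + 1.1382 + 0.8043 = 2.9502
Step 3: Objective decrease = 0.5 * g^T H^(-1) g = 1.4751


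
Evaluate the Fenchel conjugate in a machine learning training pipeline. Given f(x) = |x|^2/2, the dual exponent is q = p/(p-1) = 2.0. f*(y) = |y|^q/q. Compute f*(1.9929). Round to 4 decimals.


The conjugate exponent q satisfies 1/p + 1/q = 1.
p = 2, so q = 2/(2 - 1) = 2.0
|y|^q = 1.9929^2.0 = 3.9717
f*(1.9929) = 3.9717 / 2.0 = 1.9858


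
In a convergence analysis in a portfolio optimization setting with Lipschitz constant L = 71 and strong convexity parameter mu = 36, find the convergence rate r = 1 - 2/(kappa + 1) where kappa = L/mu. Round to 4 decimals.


Step 1: Compute the condition number.
kappa = L/mu = 71/36 = 1.9722
Step 2: Compute the convergence rate.
r = 1 - 2/(kappa + 1) = 1 - 2*mu/(L + mu) = (L - mu)/(L + mu) = 35/107 = 0.3271


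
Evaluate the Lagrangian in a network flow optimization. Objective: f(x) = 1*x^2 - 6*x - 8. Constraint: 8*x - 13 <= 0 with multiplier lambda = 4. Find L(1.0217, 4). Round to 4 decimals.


Step 1: Evaluate f(x).
f(1.0217) = 1*1.0217^2 - 6*1.0217 - 8 = -13.0863
Step 2: Evaluate g(x).
g(1.0217) = 8*1.0217 - 13 = -4.8264
Step 3: Compute Lagrangian.
L = -13.0863 + 4*-4.8264 = -32.3919


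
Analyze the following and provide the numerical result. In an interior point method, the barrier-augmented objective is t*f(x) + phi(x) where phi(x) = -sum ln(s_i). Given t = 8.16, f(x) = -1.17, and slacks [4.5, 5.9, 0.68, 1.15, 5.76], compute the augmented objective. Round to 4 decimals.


Step 1: Compute log-barrier.
ln values: [1.5041, 1.775, -0.3857, 0.1398, 1.7509]
phi = -(1.5041 + 1.775 - 0.3857 + 0.1398 + 1.7509) = -4.7841
Step 2: Compute augmented objective.
t*f(x) = 8.16*-1.17 = -9.5472
Total = -9.5472 - 4.7841 = -14.3313


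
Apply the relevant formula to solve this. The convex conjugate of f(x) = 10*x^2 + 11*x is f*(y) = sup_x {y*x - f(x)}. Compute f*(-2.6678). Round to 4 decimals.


f*(y) = sup_x {y*x - a*x^2 - b*x} = sup_x {(y-b)*x - a*x^2}
FOC: (y - b) - 2a*x = 0 => x* = (y - b)/(2a)
x* = (-2.6678 - 11)/(2*10) = -0.6834
f*(-2.6678) = (y-b)^2/(4a) = (-2.6678 - 11)^2/(4*10)
= 186.8088/40 = 4.6702


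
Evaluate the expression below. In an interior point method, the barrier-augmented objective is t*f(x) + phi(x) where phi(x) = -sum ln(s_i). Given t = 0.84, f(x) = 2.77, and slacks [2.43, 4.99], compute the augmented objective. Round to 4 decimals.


Step 1: Compute log-barrier.
ln values: [0.8879, 1.6074]
phi = -(0.8879 + 1.6074) = -2.4953
Step 2: Compute augmented objective.
t*f(x) = 0.84*2.77 = 2.3268
Total = 2.3268 - 2.4953 = -0.1685


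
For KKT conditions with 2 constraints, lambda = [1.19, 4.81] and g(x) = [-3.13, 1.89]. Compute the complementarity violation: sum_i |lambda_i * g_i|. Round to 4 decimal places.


KKT complementary slackness check:
lambda_1 * g_1 = 1.19 * -3.13 = -3.7247
lambda_2 * g_2 = 4.81 * 1.89 = 9.0909
Total violation = 3.7247 + 9.0909 = 12.8156


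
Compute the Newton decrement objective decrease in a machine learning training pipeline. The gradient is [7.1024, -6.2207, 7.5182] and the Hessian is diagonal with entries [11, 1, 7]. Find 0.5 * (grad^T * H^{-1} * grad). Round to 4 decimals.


Step 1: H is diagonal, so H^(-1) * g = [0.6457, -6.2207, 1.074].
Step 2: g^T H^(-1) g = sum_i g_i^2 / H_ii
  = (7.1024)^2/11 + (-6.2207)^2/1 + (7.5182)^2/7
  = 4.5858 + 38.6971 + 8.0748 = 51.3577
Step 3: Objective decrease = 0.5 * g^T H^(-1) g = 25.6788


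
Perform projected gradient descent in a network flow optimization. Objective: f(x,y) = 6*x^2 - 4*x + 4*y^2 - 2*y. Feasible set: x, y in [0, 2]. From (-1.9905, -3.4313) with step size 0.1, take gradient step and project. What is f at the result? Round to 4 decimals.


Step 1: Compute gradient at (-1.9905, -3.4313).
grad_x = 2*6*-1.9905 - 4 = -27.886
grad_y = 2*4*-3.4313 - 2 = -29.4504
Step 2: Gradient step.
x_raw = -1.9905 - 0.1*-27.886 = 0.7981
y_raw = -3.4313 - 0.1*-29.4504 = -0.4863
Step 3: Project onto [0, 2].
x_proj = clip(0.7981) = 0.7981
y_proj = clip(-0.4863) = 0.0
Step 4: Evaluate f.
f(0.7981, 0.0) = 0.6294


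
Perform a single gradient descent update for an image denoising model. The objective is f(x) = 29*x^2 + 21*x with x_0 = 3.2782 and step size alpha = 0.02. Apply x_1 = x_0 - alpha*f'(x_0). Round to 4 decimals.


We compute the gradient at x_0 and apply the update.
f'(x) = 58*x + 21
f'(3.2782) = 58*3.2782 + 21 = 211.1356
x_1 = 3.2782 - 0.02*211.1356 = -0.9445


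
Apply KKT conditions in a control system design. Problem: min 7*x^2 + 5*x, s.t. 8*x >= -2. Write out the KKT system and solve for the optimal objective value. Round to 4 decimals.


Step 1: Try lambda = 0 (constraint inactive).
x_unc = -5/(2*7) = -0.3571
Check: 8*-0.3571 = -2.8568 < -2 -- violated!
Step 2: Constraint must be active: 8*x = -2
x* = -2/8 = -0.25
lambda = (2*7*(-0.25) + 5)/8 = 0.1875
Step 3: Compute optimal value.
f(x*) = 7*(-0.25)^2 + 5*(-0.25) = -0.8125


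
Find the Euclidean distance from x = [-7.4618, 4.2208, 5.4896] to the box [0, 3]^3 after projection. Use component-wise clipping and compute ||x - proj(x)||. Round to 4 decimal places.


Project each component onto [0, 3].
clip(-7.4618) = 0.0, clip(4.2208) = 3.0, clip(5.4896) = 3.0
Projection = [0.0, 3.0, 3.0]
Squared diffs: [55.6785, 1.4904, 6.1981]
Distance = sqrt(63.367) = 7.9603


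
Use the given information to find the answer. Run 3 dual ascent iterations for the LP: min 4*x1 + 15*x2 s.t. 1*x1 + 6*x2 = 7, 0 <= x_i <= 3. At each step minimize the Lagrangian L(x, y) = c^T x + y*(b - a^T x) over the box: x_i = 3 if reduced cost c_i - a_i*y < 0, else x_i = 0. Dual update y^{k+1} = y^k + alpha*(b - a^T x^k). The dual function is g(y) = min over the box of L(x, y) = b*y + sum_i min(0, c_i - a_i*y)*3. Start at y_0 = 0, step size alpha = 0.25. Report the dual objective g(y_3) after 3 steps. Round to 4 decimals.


Dual ascent for LP: min 4*x1 + 15*x2, 1*x1 + 6*x2 = 7, 0 <= x_i <= 3
Step 1: y^k = 0.0, reduced costs: (4.0, 15.0)
  x^k = (0.0, 0.0), subgradient = b - a^T x = 7.0
  y^{k+1} = 0.0 + 0.25*7.0 = 1.75
Step 2: y^k = 1.75, reduced costs: (2.25, 4.5)
  x^k = (0.0, 0.0), subgradient = b - a^T x = 7.0
  y^{k+1} = 1.75 + 0.25*7.0 = 3.5
Step 3: y^k = 3.5, reduced costs: (0.5, -6.0)
  x^k = (0.0, 3.0), subgradient = b - a^T x = -11.0
  y^{k+1} = 3.5 + 0.25*-11.0 = 0.75
Dual objective at y_3 = 0.75: reduced costs (3.25, 10.5), box minimizer x = (0.0, 0.0)
g(y_3) = b*y + (c1 - a1*y)*x1 + (c2 - a2*y)*x2 = 7*0.75 + 3.25*0.0 + 10.5*0.0 = 5.25 + 0.0 + 0.0 = 5.25


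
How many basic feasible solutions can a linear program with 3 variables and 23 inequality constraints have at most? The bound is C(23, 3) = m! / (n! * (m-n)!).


Each vertex corresponds to some choice of n active constraints out of m, so the number of vertices is at most C(m, n) = m! / (n!(m-n)!).
m = 23, n = 3
Numerator: 23 * 22 * 21
Denominator: 3! = 6
C(23, 3) = 1771


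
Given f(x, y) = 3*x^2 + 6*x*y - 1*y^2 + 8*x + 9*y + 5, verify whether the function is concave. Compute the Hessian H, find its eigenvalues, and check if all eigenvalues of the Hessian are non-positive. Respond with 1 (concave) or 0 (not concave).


The Hessian of f(x,y) = 3*x^2 + 6*x*y - 1*y^2 + 8*x + 9*y + 5 is:
H = [[6, 6], [6, -2]]
Trace = 6 - 2 = 4
Determinant = 6*-2 - (6)^2 = -48
Discriminant = (4)^2 - 4*-48 = 208.0
Eigenvalues: lambda_1 = -5.2111, lambda_2 = 9.2111
The function is not concave.

0


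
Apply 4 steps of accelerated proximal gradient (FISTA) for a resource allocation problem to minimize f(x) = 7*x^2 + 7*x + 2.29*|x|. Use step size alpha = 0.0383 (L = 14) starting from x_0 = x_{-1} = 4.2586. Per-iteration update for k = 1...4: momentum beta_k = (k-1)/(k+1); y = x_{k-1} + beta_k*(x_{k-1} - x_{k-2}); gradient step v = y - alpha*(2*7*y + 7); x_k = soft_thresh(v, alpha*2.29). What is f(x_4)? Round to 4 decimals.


FISTA on f(x) = 7*x^2 + 7*x + 2.29*|x|
L = 14, alpha = 0.0383
Iteration 1: beta = 0.0, y = 4.2586 + 0.0*(4.2586 - 4.2586) = 4.2586
  grad(y) = 66.6204, v = y - alpha*grad = 1.707
  prox(v) = soft_thresh(1.707, 0.0877) = 1.6193
Iteration 2: beta = 0.3333, y = 1.6193 + 0.3333*(1.6193 - 4.2586) = 0.7396
  grad(y) = 17.3541, v = y - alpha*grad = 0.0749
  prox(v) = soft_thresh(0.0749, 0.0877) = 0.0
Iteration 3: beta = 0.5, y = 0.0 + 0.5*(0.0 - 1.6193) = -0.8097
  grad(y) = -4.3353, v = y - alpha*grad = -0.6436
  prox(v) = soft_thresh(-0.6436, 0.0877) = -0.5559
Iteration 4: beta = 0.6, y = -0.5559 + 0.6*(-0.5559 - 0.0) = -0.8895
  grad(y) = -5.4525, v = y - alpha*grad = -0.6806
  prox(v) = soft_thresh(-0.6806, 0.0877) = -0.5929
f(x_4) = 7*(-0.5929)^2 + 7*(-0.5929) + 2.29*|-0.5929| = -0.3317


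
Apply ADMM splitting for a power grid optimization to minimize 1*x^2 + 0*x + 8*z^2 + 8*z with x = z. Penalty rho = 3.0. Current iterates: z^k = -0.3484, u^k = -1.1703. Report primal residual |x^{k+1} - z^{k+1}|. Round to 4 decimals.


ADMM iteration with rho = 3.0, z^k = -0.3484, u^k = -1.1703
Step 1: x-update.
Minimize 1*x^2 + 0*x + (3.0/2)*(x + 0.3484 - 1.1703)^2
FOC: (2*1 + 3.0)*x = 0 + 3.0*(-0.3484 + 1.1703)
x^{k+1} = 0.4931
Step 2: z-update.
Minimize 8*z^2 + 8*z + (3.0/2)*(0.4931 - z - 1.1703)^2
FOC: (2*8 + 3.0)*z = -8 + 3.0*(0.4931 - 1.1703)
z^{k+1} = -0.528
Step 3: u-update.
u^{k+1} = -1.1703 + 0.4931 + 0.528 = -0.1492
Step 4: Primal residual = |0.4931 + 0.528| = 1.0211


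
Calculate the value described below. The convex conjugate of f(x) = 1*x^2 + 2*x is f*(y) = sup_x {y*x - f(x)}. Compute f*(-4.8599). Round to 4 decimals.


f*(y) = sup_x {y*x - a*x^2 - b*x} = sup_x {(y-b)*x - a*x^2}
FOC: (y - b) - 2a*x = 0 => x* = (y - b)/(2a)
x* = (-4.8599 - 2)/(2*1) = -3.43
f*(-4.8599) = (y-b)^2/(4a) = (-4.8599 - 2)^2/(4*1)
= 47.0582/4 = 11.7646


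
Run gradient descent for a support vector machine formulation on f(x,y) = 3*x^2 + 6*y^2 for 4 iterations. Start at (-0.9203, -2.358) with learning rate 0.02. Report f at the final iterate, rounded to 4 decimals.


Gradient descent on f(x,y) = 3*x^2 + 6*y^2.
Starting point: (-0.9203, -2.358), alpha = 0.02
Step 1: grad_x = 2*3*-0.9203 = -5.5218, grad_y = 2*6*-2.358 = -28.296
  x_1 = -0.9203 - 0.02*-5.5218 = -0.8099
  y_1 = -2.358 - 0.02*-28.296 = -1.7921
Step 2: grad_x = 2*3*-0.8099 = -4.8592, grad_y = 2*6*-1.7921 = -21.505
  x_2 = -0.8099 - 0.02*-4.8592 = -0.7127
  y_2 = -1.7921 - 0.02*-21.505 = -1.362
Step 3: grad_x = 2*3*-0.7127 = -4.2761, grad_y = 2*6*-1.362 = -16.3438
  x_3 = -0.7127 - 0.02*-4.2761 = -0.6272
  y_3 = -1.362 - 0.02*-16.3438 = -1.0351
Step 4: grad_x = 2*3*-0.6272 = -3.763, grad_y = 2*6*-1.0351 = -12.4213
  x_4 = -0.6272 - 0.02*-3.763 = -0.5519
  y_4 = -1.0351 - 0.02*-12.4213 = -0.7867
f(-0.5519, -0.7867) = 3*(-0.5519)^2 + 6*(-0.7867)^2 = 4.627


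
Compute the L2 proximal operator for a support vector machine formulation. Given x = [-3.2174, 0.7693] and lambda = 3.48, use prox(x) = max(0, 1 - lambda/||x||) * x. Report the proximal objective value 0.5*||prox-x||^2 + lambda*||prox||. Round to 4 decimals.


Step 1: Compute ||x||.
||x|| = 3.3081
Step 2: Compute scaling factor.
scale = max(0, 1 - 3.48/3.3081) = 0.0
Step 3: prox(x) = [-0.0, 0.0]
||prox(x)|| = 0.0
Step 4: Proximal objective.
0.5*||prox-x||^2 = 5.4717
lambda*||prox|| = 0.0
Total = 5.4717


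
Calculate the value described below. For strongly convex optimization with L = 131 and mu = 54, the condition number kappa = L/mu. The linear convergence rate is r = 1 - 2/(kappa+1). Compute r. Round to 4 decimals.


Step 1: Compute the condition number.
kappa = L/mu = 131/54 = 2.4259
Step 2: Compute the convergence rate.
r = 1 - 2/(kappa + 1) = 1 - 2*mu/(L + mu) = (L - mu)/(L + mu) = 77/185 = 0.4162


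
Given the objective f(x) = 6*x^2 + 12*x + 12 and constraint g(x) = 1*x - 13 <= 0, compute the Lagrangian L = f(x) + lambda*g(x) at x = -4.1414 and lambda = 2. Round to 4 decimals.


Step 1: Evaluate f(x).
f(-4.1414) = 6*(-4.1414)^2 + 12*(-4.1414) + 12 = 65.2104
Step 2: Evaluate g(x).
g(-4.1414) = 1*-4.1414 - 13 = -17.1414
Step 3: Compute Lagrangian.
L = 65.2104 + 2*-17.1414 = 30.9276


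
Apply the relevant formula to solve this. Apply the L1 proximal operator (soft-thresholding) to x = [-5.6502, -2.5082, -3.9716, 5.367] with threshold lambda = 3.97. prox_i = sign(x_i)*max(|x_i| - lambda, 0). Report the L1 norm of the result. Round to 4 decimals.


Soft-thresholding with lambda = 3.97:
prox(-5.6502) = sign(-5.6502)*max(|-5.6502| - 3.97, 0) = -1.6802
prox(-2.5082) = sign(-2.5082)*max(|-2.5082| - 3.97, 0) = 0.0
prox(-3.9716) = sign(-3.9716)*max(|-3.9716| - 3.97, 0) = -0.0016
prox(5.367) = sign(5.367)*max(|5.367| - 3.97, 0) = 1.397
prox(x) = [-1.6802, 0.0, -0.0016, 1.397]
||prox(x)||_1 = 1.6802 + 0.0 + 0.0016 + 1.397 = 3.0788


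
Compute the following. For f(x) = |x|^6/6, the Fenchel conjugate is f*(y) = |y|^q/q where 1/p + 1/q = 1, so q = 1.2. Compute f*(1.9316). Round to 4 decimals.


The conjugate exponent q satisfies 1/p + 1/q = 1.
p = 6, so q = 6/(6 - 1) = 1.2
|y|^q = 1.9316^1.2 = 2.2034
f*(1.9316) = 2.2034 / 1.2 = 1.8362


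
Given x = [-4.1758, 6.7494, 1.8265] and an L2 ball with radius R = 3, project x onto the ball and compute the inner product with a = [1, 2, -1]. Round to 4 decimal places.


Step 1: Compute ||x|| (intermediates to 6 decimals).
||x|| = sqrt((-4.1758)^2 + 6.7494^2 + 1.8265^2) = 8.144189
Step 2: Project.
Since ||x|| > R, scale = R/||x|| = 3/8.144189 = 0.368361, proj(x) = scale * x
proj(x) = [-1.538202, 2.486216, 0.672811]
Step 3: Dot product.
a^T * proj(x) = 1*(-1.538202) + 2*2.486216 - 1*0.672811 = 2.7614


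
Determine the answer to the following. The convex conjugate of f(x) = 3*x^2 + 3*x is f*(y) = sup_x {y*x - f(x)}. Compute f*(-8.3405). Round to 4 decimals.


f*(y) = sup_x {y*x - a*x^2 - b*x} = sup_x {(y-b)*x - a*x^2}
FOC: (y - b) - 2a*x = 0 => x* = (y - b)/(2a)
x* = (-8.3405 - 3)/(2*3) = -1.8901
f*(-8.3405) = (y-b)^2/(4a) = (-8.3405 - 3)^2/(4*3)
= 128.6069/12 = 10.7172


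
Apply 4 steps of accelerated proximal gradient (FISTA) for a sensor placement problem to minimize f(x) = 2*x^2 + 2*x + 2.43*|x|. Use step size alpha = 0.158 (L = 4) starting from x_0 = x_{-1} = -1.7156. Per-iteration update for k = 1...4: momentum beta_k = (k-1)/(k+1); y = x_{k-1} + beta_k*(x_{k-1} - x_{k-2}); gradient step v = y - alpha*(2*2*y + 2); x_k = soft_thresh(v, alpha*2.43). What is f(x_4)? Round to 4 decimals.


FISTA on f(x) = 2*x^2 + 2*x + 2.43*|x|
L = 4, alpha = 0.158
Iteration 1: beta = 0.0, y = -1.7156 + 0.0*(-1.7156 + 1.7156) = -1.7156
  grad(y) = -4.8624, v = y - alpha*grad = -0.9473
  prox(v) = soft_thresh(-0.9473, 0.3839) = -0.5634
Iteration 2: beta = 0.3333, y = -0.5634 + 0.3333*(-0.5634 + 1.7156) = -0.1793
  grad(y) = 1.2827, v = y - alpha*grad = -0.382
  prox(v) = soft_thresh(-0.382, 0.3839) = 0.0
Iteration 3: beta = 0.5, y = 0.0 + 0.5*(0.0 + 0.5634) = 0.2817
  grad(y) = 3.1268, v = y - alpha*grad = -0.2123
  prox(v) = soft_thresh(-0.2123, 0.3839) = 0.0
Iteration 4: beta = 0.6, y = 0.0 + 0.6*(0.0 - 0.0) = 0.0
  grad(y) = 2.0, v = y - alpha*grad = -0.316
  prox(v) = soft_thresh(-0.316, 0.3839) = 0.0
f(x_4) = 2*0.0^2 + 2*0.0 + 2.43*|0.0| = 0.0


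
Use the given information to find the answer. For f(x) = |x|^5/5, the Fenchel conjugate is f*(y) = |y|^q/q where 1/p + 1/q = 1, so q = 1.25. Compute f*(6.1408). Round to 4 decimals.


The conjugate exponent q satisfies 1/p + 1/q = 1.
p = 5, so q = 5/(5 - 1) = 1.25
|y|^q = 6.1408^1.25 = 9.6668
f*(6.1408) = 9.6668 / 1.25 = 7.7334


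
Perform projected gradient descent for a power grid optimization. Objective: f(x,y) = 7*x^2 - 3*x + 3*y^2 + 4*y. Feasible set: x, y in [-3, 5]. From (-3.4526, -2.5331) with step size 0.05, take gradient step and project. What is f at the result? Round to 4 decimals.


Step 1: Compute gradient at (-3.4526, -2.5331).
grad_x = 2*7*-3.4526 - 3 = -51.3364
grad_y = 2*3*-2.5331 + 4 = -11.1986
Step 2: Gradient step.
x_raw = -3.4526 - 0.05*-51.3364 = -0.8858
y_raw = -2.5331 - 0.05*-11.1986 = -1.9732
Step 3: Project onto [-3, 5].
x_proj = clip(-0.8858) = -0.8858
y_proj = clip(-1.9732) = -1.9732
Step 4: Evaluate f.
f(-0.8858, -1.9732) = 11.9371


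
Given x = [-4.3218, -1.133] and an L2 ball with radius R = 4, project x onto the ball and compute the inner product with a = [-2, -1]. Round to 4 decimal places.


Step 1: Compute ||x|| (intermediates to 6 decimals).
||x|| = sqrt((-4.3218)^2 + (-1.133)^2) = 4.467846
Step 2: Project.
Since ||x|| > R, scale = R/||x|| = 4/4.467846 = 0.895286, proj(x) = scale * x
proj(x) = [-3.869247, -1.014359]
Step 3: Dot product.
a^T * proj(x) = -2*(-3.869247) - 1*(-1.014359) = 8.7529
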